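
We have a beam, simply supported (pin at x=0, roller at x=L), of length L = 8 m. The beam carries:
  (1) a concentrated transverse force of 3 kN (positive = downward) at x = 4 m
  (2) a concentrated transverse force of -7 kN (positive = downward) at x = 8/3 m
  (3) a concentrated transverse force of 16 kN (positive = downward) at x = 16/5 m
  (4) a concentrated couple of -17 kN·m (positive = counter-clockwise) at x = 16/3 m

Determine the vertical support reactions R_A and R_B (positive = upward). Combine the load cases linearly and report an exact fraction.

Load 1 — point force P=3 kN at a=4 m (b=L-a=4):
  R_A = Pb/L = 3·4/8 = 3/2 kN
  R_B = Pa/L = 3·4/8 = 3/2 kN
Load 2 — point force P=-7 kN at a=8/3 m (b=L-a=16/3):
  R_A = Pb/L = (-7)·(16/3)/8 = -14/3 kN
  R_B = Pa/L = (-7)·(8/3)/8 = -7/3 kN
Load 3 — point force P=16 kN at a=16/5 m (b=L-a=24/5):
  R_A = Pb/L = 16·(24/5)/8 = 48/5 kN
  R_B = Pa/L = 16·(16/5)/8 = 32/5 kN
Load 4 — applied couple M₀=-17 kN·m at a=16/3 m (b=L-a=8/3):
  R_A = M₀/L = (-17)/8 = -17/8 kN
  R_B = -M₀/L = -(-17)/8 = 17/8 kN
Superposition: R_A = 517/120 kN, R_B = 923/120 kN

R_A = 517/120 kN, R_B = 923/120 kN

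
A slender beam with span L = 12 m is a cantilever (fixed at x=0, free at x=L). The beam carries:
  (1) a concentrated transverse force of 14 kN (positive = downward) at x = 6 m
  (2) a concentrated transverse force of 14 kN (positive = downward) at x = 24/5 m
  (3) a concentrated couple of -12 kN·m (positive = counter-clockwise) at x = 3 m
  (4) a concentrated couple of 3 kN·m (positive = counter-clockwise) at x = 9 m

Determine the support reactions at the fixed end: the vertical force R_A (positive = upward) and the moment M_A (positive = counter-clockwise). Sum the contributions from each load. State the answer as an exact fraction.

Load 1 — point force P=14 kN at a=6 m (b=L-a=6):
  R_A = P = 14 kN
  M_A = Pa = 14·6 = 84 kN·m
Load 2 — point force P=14 kN at a=24/5 m (b=L-a=36/5):
  R_A = P = 14 kN
  M_A = Pa = 14·(24/5) = 336/5 kN·m
Load 3 — applied couple M₀=-12 kN·m at a=3 m (b=L-a=9):
  R_A = 0 kN
  M_A = -M₀ = -(-12) = 12 kN·m
Load 4 — applied couple M₀=3 kN·m at a=9 m (b=L-a=3):
  R_A = 0 kN
  M_A = -M₀ = -3 kN·m
Superposition: R_A = 28 kN, M_A = 801/5 kN·m

R_A = 28 kN, M_A = 801/5 kN·m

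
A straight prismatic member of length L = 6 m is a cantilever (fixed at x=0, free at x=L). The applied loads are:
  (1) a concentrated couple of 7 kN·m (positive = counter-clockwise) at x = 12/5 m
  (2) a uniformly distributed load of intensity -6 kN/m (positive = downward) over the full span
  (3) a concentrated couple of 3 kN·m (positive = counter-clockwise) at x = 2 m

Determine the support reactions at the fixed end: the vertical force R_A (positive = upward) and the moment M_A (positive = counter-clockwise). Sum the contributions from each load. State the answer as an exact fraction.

R_A = -36 kN, M_A = -118 kN·m

Load 1 — applied couple M₀=7 kN·m at a=12/5 m (b=L-a=18/5):
  R_A = 0 kN
  M_A = -M₀ = -7 kN·m
Load 2 — uniform load w=-6 kN/m over full span:
  R_A = wL = (-6)·6 = -36 kN
  M_A = wL²/2 = (-6)·6²/2 = -108 kN·m
Load 3 — applied couple M₀=3 kN·m at a=2 m (b=L-a=4):
  R_A = 0 kN
  M_A = -M₀ = -3 kN·m
Superposition: R_A = -36 kN, M_A = -118 kN·m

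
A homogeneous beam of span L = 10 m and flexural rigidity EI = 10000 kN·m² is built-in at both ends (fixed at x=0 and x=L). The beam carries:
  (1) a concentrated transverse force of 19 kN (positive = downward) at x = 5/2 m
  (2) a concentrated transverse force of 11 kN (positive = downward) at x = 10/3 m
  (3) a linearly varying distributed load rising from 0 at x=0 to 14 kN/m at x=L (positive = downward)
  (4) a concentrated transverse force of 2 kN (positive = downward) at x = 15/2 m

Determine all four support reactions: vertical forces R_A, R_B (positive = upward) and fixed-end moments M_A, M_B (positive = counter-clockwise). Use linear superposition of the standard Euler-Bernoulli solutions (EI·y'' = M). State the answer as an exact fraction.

R_A = 39305/864 kN, M_A = 78295/864 kN·m, R_B = 48823/864 kN, M_B = -77645/864 kN·m

Load 1 — point force P=19 kN at a=5/2 m (b=L-a=15/2):
  R_A = Pb²(3a+b)/L³ = 19·(15/2)²·(3·(5/2)+(15/2))/10³ = 513/32 kN
  M_A = Pab²/L² = 19·(5/2)·(15/2)²/10² = 855/32 kN·m
  R_B = Pa²(a+3b)/L³ = 19·(5/2)²·((5/2)+3·(15/2))/10³ = 95/32 kN
  M_B = -Pa²b/L² = -19·(5/2)²·(15/2)/10² = -285/32 kN·m
Load 2 — point force P=11 kN at a=10/3 m (b=L-a=20/3):
  R_A = Pb²(3a+b)/L³ = 11·(20/3)²·(3·(10/3)+(20/3))/10³ = 220/27 kN
  M_A = Pab²/L² = 11·(10/3)·(20/3)²/10² = 440/27 kN·m
  R_B = Pa²(a+3b)/L³ = 11·(10/3)²·((10/3)+3·(20/3))/10³ = 77/27 kN
  M_B = -Pa²b/L² = -11·(10/3)²·(20/3)/10² = -220/27 kN·m
Load 3 — triangular load w₀=14 kN/m (0→w₀ over full span):
  R_A = 3w₀L/20 = 3·14·10/20 = 21 kN
  M_A = w₀L²/30 = 14·10²/30 = 140/3 kN·m
  R_B = 7w₀L/20 = 7·14·10/20 = 49 kN
  M_B = -w₀L²/20 = -14·10²/20 = -70 kN·m
Load 4 — point force P=2 kN at a=15/2 m (b=L-a=5/2):
  R_A = Pb²(3a+b)/L³ = 2·(5/2)²·(3·(15/2)+(5/2))/10³ = 5/16 kN
  M_A = Pab²/L² = 2·(15/2)·(5/2)²/10² = 15/16 kN·m
  R_B = Pa²(a+3b)/L³ = 2·(15/2)²·((15/2)+3·(5/2))/10³ = 27/16 kN
  M_B = -Pa²b/L² = -2·(15/2)²·(5/2)/10² = -45/16 kN·m
Superposition: R_A = 39305/864 kN, M_A = 78295/864 kN·m, R_B = 48823/864 kN, M_B = -77645/864 kN·m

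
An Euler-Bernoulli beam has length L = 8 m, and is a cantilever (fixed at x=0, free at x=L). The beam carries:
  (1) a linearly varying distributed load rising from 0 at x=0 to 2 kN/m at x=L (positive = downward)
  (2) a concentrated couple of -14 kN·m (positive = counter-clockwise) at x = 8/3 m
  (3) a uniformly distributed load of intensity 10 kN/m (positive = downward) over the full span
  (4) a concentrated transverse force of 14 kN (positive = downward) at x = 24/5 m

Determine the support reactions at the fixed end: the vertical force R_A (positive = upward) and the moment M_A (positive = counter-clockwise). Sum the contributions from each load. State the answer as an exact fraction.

R_A = 102 kN, M_A = 6658/15 kN·m

Load 1 — triangular load w₀=2 kN/m (0→w₀ over full span):
  R_A = w₀L/2 = 2·8/2 = 8 kN
  M_A = w₀L²/3 = 2·8²/3 = 128/3 kN·m
Load 2 — applied couple M₀=-14 kN·m at a=8/3 m (b=L-a=16/3):
  R_A = 0 kN
  M_A = -M₀ = -(-14) = 14 kN·m
Load 3 — uniform load w=10 kN/m over full span:
  R_A = wL = 10·8 = 80 kN
  M_A = wL²/2 = 10·8²/2 = 320 kN·m
Load 4 — point force P=14 kN at a=24/5 m (b=L-a=16/5):
  R_A = P = 14 kN
  M_A = Pa = 14·(24/5) = 336/5 kN·m
Superposition: R_A = 102 kN, M_A = 6658/15 kN·m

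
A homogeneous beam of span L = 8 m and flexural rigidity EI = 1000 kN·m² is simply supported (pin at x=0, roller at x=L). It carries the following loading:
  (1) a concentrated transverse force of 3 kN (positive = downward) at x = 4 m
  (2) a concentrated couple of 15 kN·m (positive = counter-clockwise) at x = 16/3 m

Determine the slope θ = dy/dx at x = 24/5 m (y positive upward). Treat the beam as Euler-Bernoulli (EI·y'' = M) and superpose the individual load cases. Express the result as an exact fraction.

θ(24/5) = 118/9375 rad

Load 1 — point force P=3 kN at a=4 m (b=L-a=4):
  θ_1 = -Pa(2L²-6Lx+3x²+a²)/(6LEI)  [x>a] = -3·4·(2·8²-6·8·(24/5)+3·(24/5)²+4²)/(6·8·1000) = 27/6250 rad
Load 2 — applied couple M₀=15 kN·m at a=16/3 m (b=L-a=8/3):
  θ_2 = (M₀x²/(2L)+C₁)/EI  [x≤a] with C₁=M₀(3b²-L²)/(6L)=-40/3 = (15·(24/5)²/(2·8)+(-40/3))/1000 = 31/3750 rad
Superposition: θ = Σ θ_i = 118/9375 rad ≈ 0.012587 rad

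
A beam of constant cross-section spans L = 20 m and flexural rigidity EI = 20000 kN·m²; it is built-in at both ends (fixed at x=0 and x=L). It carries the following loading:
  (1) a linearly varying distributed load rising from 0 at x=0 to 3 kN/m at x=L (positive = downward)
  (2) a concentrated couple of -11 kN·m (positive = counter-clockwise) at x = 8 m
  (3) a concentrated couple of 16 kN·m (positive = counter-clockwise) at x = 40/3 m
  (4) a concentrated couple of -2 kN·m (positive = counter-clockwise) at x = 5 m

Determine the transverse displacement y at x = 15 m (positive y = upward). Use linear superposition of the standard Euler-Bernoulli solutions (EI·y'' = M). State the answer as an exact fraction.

y(15) = -12727/576000 m

Load 1 — triangular load w₀=3 kN/m (0→w₀ over full span):
  y_1 = -w₀x²(L-x)²(x+2L)/(120LEI) = -3·15²·(20-15)²·(15+2·20)/(120·20·20000) = -99/5120 m
Load 2 — applied couple M₀=-11 kN·m at a=8 m (b=L-a=12):
  y_2 = (R_Ax³/6 - M_Ax²/2 - M₀(x-a)²/2)/EI  [x>a] with R_A=-99/125, M_A=-33/25 = ((-99/125)·15³/6 - (-33/25)·15²/2 - (-11)·(15-8)²/2)/20000 = -11/8000 m
Load 3 — applied couple M₀=16 kN·m at a=40/3 m (b=L-a=20/3):
  y_3 = (R_Ax³/6 - M_Ax²/2 - M₀(x-a)²/2)/EI  [x>a] with R_A=16/15, M_A=16/3 = ((16/15)·15³/6 - (16/3)·15²/2 - 16·(15-(40/3))²/2)/20000 = -1/900 m
Load 4 — applied couple M₀=-2 kN·m at a=5 m (b=L-a=15):
  y_4 = (R_Ax³/6 - M_Ax²/2 - M₀(x-a)²/2)/EI  [x>a] with R_A=-9/80, M_A=3/8 = ((-9/80)·15³/6 - (3/8)·15²/2 - (-2)·(15-5)²/2)/20000 = -7/25600 m
Superposition: y = Σ y_i = -12727/576000 m ≈ -0.022095 m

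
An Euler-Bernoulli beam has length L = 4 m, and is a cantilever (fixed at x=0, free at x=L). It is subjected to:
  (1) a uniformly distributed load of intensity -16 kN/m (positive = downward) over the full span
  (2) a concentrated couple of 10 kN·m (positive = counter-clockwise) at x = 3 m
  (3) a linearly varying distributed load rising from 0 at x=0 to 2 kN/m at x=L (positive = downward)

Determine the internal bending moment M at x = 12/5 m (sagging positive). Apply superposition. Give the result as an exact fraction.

M(12/5) = 10598/375 kN·m

Load 1 — uniform load w=-16 kN/m over full span:
  M_1 = -w(L-x)²/2 = -(-16)·(4-(12/5))²/2 = 512/25 kN·m
Load 2 — applied couple M₀=10 kN·m at a=3 m (b=L-a=1):
  M_2 = M₀  [x≤a] = 10 = 10 kN·m
Load 3 — triangular load w₀=2 kN/m (0→w₀ over full span):
  M_3 = w₀Lx/2 - w₀L²/3 - w₀x³/(6L) = 2·4·(12/5)/2 - 2·4²/3 - 2·(12/5)³/(6·4) = -832/375 kN·m
Superposition: M = Σ M_i = 10598/375 kN·m ≈ 28.261333 kN·m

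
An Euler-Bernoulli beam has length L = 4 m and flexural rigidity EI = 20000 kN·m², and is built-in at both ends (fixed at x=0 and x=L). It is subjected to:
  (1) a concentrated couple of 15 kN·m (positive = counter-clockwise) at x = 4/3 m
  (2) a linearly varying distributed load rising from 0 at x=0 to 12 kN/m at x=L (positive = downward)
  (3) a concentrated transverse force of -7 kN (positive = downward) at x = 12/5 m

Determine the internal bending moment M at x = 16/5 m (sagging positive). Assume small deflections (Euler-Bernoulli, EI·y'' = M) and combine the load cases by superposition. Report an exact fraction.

M(16/5) = 1037/625 kN·m

Load 1 — applied couple M₀=15 kN·m at a=4/3 m (b=L-a=8/3):
  M_1 = R_Ax - M_A - M₀  [x>a] with R_A=5, M_A=0 = 5·(16/5) - 0 - 15 = 1 kN·m
Load 2 — triangular load w₀=12 kN/m (0→w₀ over full span):
  M_2 = 3w₀Lx/20 - w₀L²/30 - w₀x³/(6L) = 3·12·4·(16/5)/20 - 12·4²/30 - 12·(16/5)³/(6·4) = 32/125 kN·m
Load 3 — point force P=-7 kN at a=12/5 m (b=L-a=8/5):
  M_3 = Pa²(a+3b)(L-x)/L³ - Pa²b/L²  [x>a] = (-7)·(12/5)²·((12/5)+3·(8/5))·(4-(16/5))/4³ - (-7)·(12/5)²·(8/5)/4² = 252/625 kN·m
Superposition: M = Σ M_i = 1037/625 kN·m ≈ 1.659200 kN·m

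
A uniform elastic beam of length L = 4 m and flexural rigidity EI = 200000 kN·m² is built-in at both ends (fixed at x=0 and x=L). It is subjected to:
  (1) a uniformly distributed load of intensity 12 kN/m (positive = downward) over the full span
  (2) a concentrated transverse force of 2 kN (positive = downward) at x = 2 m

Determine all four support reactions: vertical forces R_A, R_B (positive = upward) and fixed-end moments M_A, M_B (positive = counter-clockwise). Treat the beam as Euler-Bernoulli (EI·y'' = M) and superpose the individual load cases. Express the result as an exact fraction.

R_A = 25 kN, M_A = 17 kN·m, R_B = 25 kN, M_B = -17 kN·m

Load 1 — uniform load w=12 kN/m over full span:
  R_A = wL/2 = 12·4/2 = 24 kN
  M_A = wL²/12 = 12·4²/12 = 16 kN·m
  R_B = wL/2 = 12·4/2 = 24 kN
  M_B = -wL²/12 = -12·4²/12 = -16 kN·m
Load 2 — point force P=2 kN at a=2 m (b=L-a=2):
  R_A = Pb²(3a+b)/L³ = 2·2²·(3·2+2)/4³ = 1 kN
  M_A = Pab²/L² = 2·2·2²/4² = 1 kN·m
  R_B = Pa²(a+3b)/L³ = 2·2²·(2+3·2)/4³ = 1 kN
  M_B = -Pa²b/L² = -2·2²·2/4² = -1 kN·m
Superposition: R_A = 25 kN, M_A = 17 kN·m, R_B = 25 kN, M_B = -17 kN·m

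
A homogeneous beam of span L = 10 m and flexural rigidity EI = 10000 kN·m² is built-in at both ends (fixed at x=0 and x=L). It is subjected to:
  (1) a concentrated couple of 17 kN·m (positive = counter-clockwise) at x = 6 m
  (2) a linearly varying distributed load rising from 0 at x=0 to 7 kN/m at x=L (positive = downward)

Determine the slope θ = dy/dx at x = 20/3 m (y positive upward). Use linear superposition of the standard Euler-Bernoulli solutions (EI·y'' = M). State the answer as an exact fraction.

θ(20/3) = 16381/6075000 rad

Load 1 — applied couple M₀=17 kN·m at a=6 m (b=L-a=4):
  θ_1 = (R_Ax²/2 - M_Ax - M₀(x-a))/EI  [x>a] with R_A=306/125, M_A=136/25 = ((306/125)·(20/3)²/2 - (136/25)·(20/3) - 17·((20/3)-6))/10000 = 17/25000 rad
Load 2 — triangular load w₀=7 kN/m (0→w₀ over full span):
  θ_2 = -w₀(2x(L-x)(L-2x)(x+2L)+x²(L-x)²)/(120LEI) = -7·(2·(20/3)·(10-(20/3))·(10-2·(20/3))·((20/3)+2·10)+(20/3)²·(10-(20/3))²)/(120·10·10000) = 49/24300 rad
Superposition: θ = Σ θ_i = 16381/6075000 rad ≈ 0.002696 rad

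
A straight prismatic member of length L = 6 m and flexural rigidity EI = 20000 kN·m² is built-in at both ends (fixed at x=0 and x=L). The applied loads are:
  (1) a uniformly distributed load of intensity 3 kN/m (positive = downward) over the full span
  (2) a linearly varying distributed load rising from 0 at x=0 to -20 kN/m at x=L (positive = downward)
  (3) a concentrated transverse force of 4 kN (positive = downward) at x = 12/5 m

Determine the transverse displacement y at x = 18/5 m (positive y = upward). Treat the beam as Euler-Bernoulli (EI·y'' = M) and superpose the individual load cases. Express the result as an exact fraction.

Load 1 — uniform load w=3 kN/m over full span:
  y_1 = -wx²(L-x)²/(24EI) = -3·(18/5)²·(6-(18/5))²/(24·20000) = -729/1562500 m
Load 2 — triangular load w₀=-20 kN/m (0→w₀ over full span):
  y_2 = -w₀x²(L-x)²(x+2L)/(120LEI) = -(-20)·(18/5)²·(6-(18/5))²·((18/5)+2·6)/(120·6·20000) = 3159/1953125 m
Load 3 — point force P=4 kN at a=12/5 m (b=L-a=18/5):
  y_3 = -Pa²(L-x)²(3bL-(3b+a)(L-x))/(6L³EI)  [x>a] = -4·(12/5)²·(6-(18/5))²·(3·(18/5)·6-(3·(18/5)+(12/5))·(6-(18/5)))/(6·6³·20000) = -1656/9765625 m
Superposition: y = Σ y_i = 38331/39062500 m ≈ 0.000981 m

y(18/5) = 38331/39062500 m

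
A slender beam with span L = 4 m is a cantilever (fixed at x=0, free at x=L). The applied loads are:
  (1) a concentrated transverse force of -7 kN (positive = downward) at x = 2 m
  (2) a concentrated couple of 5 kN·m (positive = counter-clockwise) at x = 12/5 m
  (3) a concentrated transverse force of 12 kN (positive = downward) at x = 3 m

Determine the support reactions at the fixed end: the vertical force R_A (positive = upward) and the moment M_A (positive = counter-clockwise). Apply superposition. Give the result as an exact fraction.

Load 1 — point force P=-7 kN at a=2 m (b=L-a=2):
  R_A = P = (-7) = -7 kN
  M_A = Pa = (-7)·2 = -14 kN·m
Load 2 — applied couple M₀=5 kN·m at a=12/5 m (b=L-a=8/5):
  R_A = 0 kN
  M_A = -M₀ = -5 kN·m
Load 3 — point force P=12 kN at a=3 m (b=L-a=1):
  R_A = P = 12 kN
  M_A = Pa = 12·3 = 36 kN·m
Superposition: R_A = 5 kN, M_A = 17 kN·m

R_A = 5 kN, M_A = 17 kN·m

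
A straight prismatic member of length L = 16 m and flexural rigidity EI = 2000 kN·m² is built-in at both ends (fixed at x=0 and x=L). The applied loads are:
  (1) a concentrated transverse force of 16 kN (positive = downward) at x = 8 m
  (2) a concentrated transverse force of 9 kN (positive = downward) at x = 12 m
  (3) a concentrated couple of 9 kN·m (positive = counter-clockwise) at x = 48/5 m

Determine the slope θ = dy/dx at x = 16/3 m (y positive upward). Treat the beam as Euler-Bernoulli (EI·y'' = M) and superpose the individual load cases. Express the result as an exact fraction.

θ(16/3) = -1079/28125 rad

Load 1 — point force P=16 kN at a=8 m (b=L-a=8):
  θ_1 = -Pb²x(2aL-(3a+b)x)/(2L³EI)  [x≤a] = -16·8²·(16/3)·(2·8·16-(3·8+8)·(16/3))/(2·16³·2000) = -32/1125 rad
Load 2 — point force P=9 kN at a=12 m (b=L-a=4):
  θ_2 = -Pb²x(2aL-(3a+b)x)/(2L³EI)  [x≤a] = -9·4²·(16/3)·(2·12·16-(3·12+4)·(16/3))/(2·16³·2000) = -1/125 rad
Load 3 — applied couple M₀=9 kN·m at a=48/5 m (b=L-a=32/5):
  θ_3 = (R_Ax²/2 - M_Ax)/EI  [x≤a] with R_A=81/100, M_A=72/25 = ((81/100)·(16/3)²/2 - (72/25)·(16/3))/2000 = -6/3125 rad
Superposition: θ = Σ θ_i = -1079/28125 rad ≈ -0.038364 rad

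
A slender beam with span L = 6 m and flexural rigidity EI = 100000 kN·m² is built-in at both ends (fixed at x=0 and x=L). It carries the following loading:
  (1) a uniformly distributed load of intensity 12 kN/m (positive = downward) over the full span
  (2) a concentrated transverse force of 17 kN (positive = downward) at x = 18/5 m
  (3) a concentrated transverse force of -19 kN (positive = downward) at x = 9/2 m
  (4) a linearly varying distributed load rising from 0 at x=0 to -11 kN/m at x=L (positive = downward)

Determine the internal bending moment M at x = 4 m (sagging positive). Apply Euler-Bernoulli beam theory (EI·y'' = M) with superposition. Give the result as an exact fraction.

Load 1 — uniform load w=12 kN/m over full span:
  M_1 = wLx/2 - wL²/12 - wx²/2 = 12·6·4/2 - 12·6²/12 - 12·4²/2 = 12 kN·m
Load 2 — point force P=17 kN at a=18/5 m (b=L-a=12/5):
  M_2 = Pa²(a+3b)(L-x)/L³ - Pa²b/L²  [x>a] = 17·(18/5)²·((18/5)+3·(12/5))·(6-4)/6³ - 17·(18/5)²·(12/5)/6² = 918/125 kN·m
Load 3 — point force P=-19 kN at a=9/2 m (b=L-a=3/2):
  M_3 = Pb²(3a+b)x/L³ - Pab²/L²  [x≤a] = (-19)·(3/2)²·(3·(9/2)+(3/2))·4/6³ - (-19)·(9/2)·(3/2)²/6² = -209/32 kN·m
Load 4 — triangular load w₀=-11 kN/m (0→w₀ over full span):
  M_4 = 3w₀Lx/20 - w₀L²/30 - w₀x³/(6L) = 3·(-11)·6·4/20 - (-11)·6²/30 - (-11)·4³/(6·6) = -308/45 kN·m
Superposition: M = Σ M_i = 214859/36000 kN·m ≈ 5.968306 kN·m

M(4) = 214859/36000 kN·m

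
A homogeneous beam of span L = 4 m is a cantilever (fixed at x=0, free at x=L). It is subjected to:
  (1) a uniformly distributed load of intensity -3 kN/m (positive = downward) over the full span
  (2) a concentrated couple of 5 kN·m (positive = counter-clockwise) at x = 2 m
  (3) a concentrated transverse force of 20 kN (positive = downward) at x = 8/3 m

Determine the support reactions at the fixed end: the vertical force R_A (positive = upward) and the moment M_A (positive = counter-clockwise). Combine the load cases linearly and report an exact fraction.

R_A = 8 kN, M_A = 73/3 kN·m

Load 1 — uniform load w=-3 kN/m over full span:
  R_A = wL = (-3)·4 = -12 kN
  M_A = wL²/2 = (-3)·4²/2 = -24 kN·m
Load 2 — applied couple M₀=5 kN·m at a=2 m (b=L-a=2):
  R_A = 0 kN
  M_A = -M₀ = -5 kN·m
Load 3 — point force P=20 kN at a=8/3 m (b=L-a=4/3):
  R_A = P = 20 kN
  M_A = Pa = 20·(8/3) = 160/3 kN·m
Superposition: R_A = 8 kN, M_A = 73/3 kN·m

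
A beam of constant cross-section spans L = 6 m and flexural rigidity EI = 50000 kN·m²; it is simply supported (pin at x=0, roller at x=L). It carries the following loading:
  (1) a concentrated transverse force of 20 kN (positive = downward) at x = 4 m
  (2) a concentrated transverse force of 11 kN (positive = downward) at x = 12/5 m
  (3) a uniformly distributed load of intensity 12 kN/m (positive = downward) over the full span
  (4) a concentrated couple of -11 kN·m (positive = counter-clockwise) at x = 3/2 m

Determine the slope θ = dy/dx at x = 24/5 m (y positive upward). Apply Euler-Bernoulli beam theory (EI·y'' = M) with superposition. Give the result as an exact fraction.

θ(24/5) = 2646107/900000000 rad

Load 1 — point force P=20 kN at a=4 m (b=L-a=2):
  θ_1 = -Pa(2L²-6Lx+3x²+a²)/(6LEI)  [x>a] = -20·4·(2·6²-6·6·(24/5)+3·(24/5)²+4²)/(6·6·50000) = 98/140625 rad
Load 2 — point force P=11 kN at a=12/5 m (b=L-a=18/5):
  θ_2 = -Pa(2L²-6Lx+3x²+a²)/(6LEI)  [x>a] = -11·(12/5)·(2·6²-6·6·(24/5)+3·(24/5)²+(12/5)²)/(6·6·50000) = 297/781250 rad
Load 3 — uniform load w=12 kN/m over full span:
  θ_3 = -w(L³-6Lx²+4x³)/(24EI) = -12·(6³-6·6·(24/5)²+4·(24/5)³)/(24·50000) = 2673/1562500 rad
Load 4 — applied couple M₀=-11 kN·m at a=3/2 m (b=L-a=9/2):
  θ_4 = (M₀x²/(2L)-M₀(x-a)+C₁)/EI  [x>a] with C₁=M₀(3b²-L²)/(6L)=-121/16 = ((-11)·(24/5)²/(2·6)-(-11)·((24/5)-(3/2))+(-121/16))/50000 = 3047/20000000 rad
Superposition: θ = Σ θ_i = 2646107/900000000 rad ≈ 0.002940 rad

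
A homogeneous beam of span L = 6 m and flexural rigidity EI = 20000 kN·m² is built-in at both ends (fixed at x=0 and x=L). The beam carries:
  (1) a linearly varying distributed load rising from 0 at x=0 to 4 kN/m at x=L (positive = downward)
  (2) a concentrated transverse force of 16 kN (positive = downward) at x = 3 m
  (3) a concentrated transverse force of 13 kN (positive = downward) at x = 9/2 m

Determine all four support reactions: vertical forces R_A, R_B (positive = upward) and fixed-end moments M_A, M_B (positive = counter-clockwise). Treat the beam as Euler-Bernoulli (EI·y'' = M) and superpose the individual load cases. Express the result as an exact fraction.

Load 1 — triangular load w₀=4 kN/m (0→w₀ over full span):
  R_A = 3w₀L/20 = 3·4·6/20 = 18/5 kN
  M_A = w₀L²/30 = 4·6²/30 = 24/5 kN·m
  R_B = 7w₀L/20 = 7·4·6/20 = 42/5 kN
  M_B = -w₀L²/20 = -4·6²/20 = -36/5 kN·m
Load 2 — point force P=16 kN at a=3 m (b=L-a=3):
  R_A = Pb²(3a+b)/L³ = 16·3²·(3·3+3)/6³ = 8 kN
  M_A = Pab²/L² = 16·3·3²/6² = 12 kN·m
  R_B = Pa²(a+3b)/L³ = 16·3²·(3+3·3)/6³ = 8 kN
  M_B = -Pa²b/L² = -16·3²·3/6² = -12 kN·m
Load 3 — point force P=13 kN at a=9/2 m (b=L-a=3/2):
  R_A = Pb²(3a+b)/L³ = 13·(3/2)²·(3·(9/2)+(3/2))/6³ = 65/32 kN
  M_A = Pab²/L² = 13·(9/2)·(3/2)²/6² = 117/32 kN·m
  R_B = Pa²(a+3b)/L³ = 13·(9/2)²·((9/2)+3·(3/2))/6³ = 351/32 kN
  M_B = -Pa²b/L² = -13·(9/2)²·(3/2)/6² = -351/32 kN·m
Superposition: R_A = 2181/160 kN, M_A = 3273/160 kN·m, R_B = 4379/160 kN, M_B = -4827/160 kN·m

R_A = 2181/160 kN, M_A = 3273/160 kN·m, R_B = 4379/160 kN, M_B = -4827/160 kN·m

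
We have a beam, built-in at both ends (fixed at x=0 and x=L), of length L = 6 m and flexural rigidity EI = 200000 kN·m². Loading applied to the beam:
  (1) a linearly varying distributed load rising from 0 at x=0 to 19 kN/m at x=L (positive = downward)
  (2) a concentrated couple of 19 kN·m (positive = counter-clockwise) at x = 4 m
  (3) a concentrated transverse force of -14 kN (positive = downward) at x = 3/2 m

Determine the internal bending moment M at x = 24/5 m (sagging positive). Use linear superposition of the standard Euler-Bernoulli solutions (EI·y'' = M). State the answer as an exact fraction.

M(24/5) = -17053/6000 kN·m

Load 1 — triangular load w₀=19 kN/m (0→w₀ over full span):
  M_1 = 3w₀Lx/20 - w₀L²/30 - w₀x³/(6L) = 3·19·6·(24/5)/20 - 19·6²/30 - 19·(24/5)³/(6·6) = 114/125 kN·m
Load 2 — applied couple M₀=19 kN·m at a=4 m (b=L-a=2):
  M_2 = R_Ax - M_A - M₀  [x>a] with R_A=38/9, M_A=19/3 = (38/9)·(24/5) - (19/3) - 19 = -76/15 kN·m
Load 3 — point force P=-14 kN at a=3/2 m (b=L-a=9/2):
  M_3 = Pa²(a+3b)(L-x)/L³ - Pa²b/L²  [x>a] = (-14)·(3/2)²·((3/2)+3·(9/2))·(6-(24/5))/6³ - (-14)·(3/2)²·(9/2)/6² = 21/16 kN·m
Superposition: M = Σ M_i = -17053/6000 kN·m ≈ -2.842167 kN·m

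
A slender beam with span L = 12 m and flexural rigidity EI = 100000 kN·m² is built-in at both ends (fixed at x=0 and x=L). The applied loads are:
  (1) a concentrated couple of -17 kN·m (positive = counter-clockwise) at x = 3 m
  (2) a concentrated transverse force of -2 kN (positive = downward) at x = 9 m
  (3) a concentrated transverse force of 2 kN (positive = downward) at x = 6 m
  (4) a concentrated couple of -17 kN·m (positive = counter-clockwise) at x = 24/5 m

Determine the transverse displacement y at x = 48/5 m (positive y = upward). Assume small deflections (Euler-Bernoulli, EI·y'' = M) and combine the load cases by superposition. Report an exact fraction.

y(48/5) = -144369/625000000 m

Load 1 — applied couple M₀=-17 kN·m at a=3 m (b=L-a=9):
  y_1 = (R_Ax³/6 - M_Ax²/2 - M₀(x-a)²/2)/EI  [x>a] with R_A=-51/32, M_A=51/16 = ((-51/32)·(48/5)³/6 - (51/16)·(48/5)²/2 - (-17)·((48/5)-3)²/2)/100000 = -2907/25000000 m
Load 2 — point force P=-2 kN at a=9 m (b=L-a=3):
  y_2 = -Pa²(L-x)²(3bL-(3b+a)(L-x))/(6L³EI)  [x>a] = -(-2)·9²·(12-(48/5))²·(3·3·12-(3·3+9)·(12-(48/5)))/(6·12³·100000) = 729/12500000 m
Load 3 — point force P=2 kN at a=6 m (b=L-a=6):
  y_3 = -Pa²(L-x)²(3bL-(3b+a)(L-x))/(6L³EI)  [x>a] = -2·6²·(12-(48/5))²·(3·6·12-(3·6+6)·(12-(48/5)))/(6·12³·100000) = -99/1562500 m
Load 4 — applied couple M₀=-17 kN·m at a=24/5 m (b=L-a=36/5):
  y_4 = (R_Ax³/6 - M_Ax²/2 - M₀(x-a)²/2)/EI  [x>a] with R_A=-51/25, M_A=-51/25 = ((-51/25)·(48/5)³/6 - (-51/25)·(48/5)²/2 - (-17)·((48/5)-(24/5))²/2)/100000 = -1071/9765625 m
Superposition: y = Σ y_i = -144369/625000000 m ≈ -0.000231 m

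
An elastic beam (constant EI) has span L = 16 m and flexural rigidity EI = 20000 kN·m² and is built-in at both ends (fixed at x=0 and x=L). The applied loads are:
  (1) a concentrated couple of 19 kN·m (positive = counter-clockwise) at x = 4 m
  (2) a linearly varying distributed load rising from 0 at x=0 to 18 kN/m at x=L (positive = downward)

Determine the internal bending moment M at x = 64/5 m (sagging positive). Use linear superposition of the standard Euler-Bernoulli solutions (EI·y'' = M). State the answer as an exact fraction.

Load 1 — applied couple M₀=19 kN·m at a=4 m (b=L-a=12):
  M_1 = R_Ax - M_A - M₀  [x>a] with R_A=171/128, M_A=-57/16 = (171/128)·(64/5) - (-57/16) - 19 = 133/80 kN·m
Load 2 — triangular load w₀=18 kN/m (0→w₀ over full span):
  M_2 = 3w₀Lx/20 - w₀L²/30 - w₀x³/(6L) = 3·18·16·(64/5)/20 - 18·16²/30 - 18·(64/5)³/(6·16) = 768/125 kN·m
Superposition: M = Σ M_i = 15613/2000 kN·m ≈ 7.806500 kN·m

M(64/5) = 15613/2000 kN·m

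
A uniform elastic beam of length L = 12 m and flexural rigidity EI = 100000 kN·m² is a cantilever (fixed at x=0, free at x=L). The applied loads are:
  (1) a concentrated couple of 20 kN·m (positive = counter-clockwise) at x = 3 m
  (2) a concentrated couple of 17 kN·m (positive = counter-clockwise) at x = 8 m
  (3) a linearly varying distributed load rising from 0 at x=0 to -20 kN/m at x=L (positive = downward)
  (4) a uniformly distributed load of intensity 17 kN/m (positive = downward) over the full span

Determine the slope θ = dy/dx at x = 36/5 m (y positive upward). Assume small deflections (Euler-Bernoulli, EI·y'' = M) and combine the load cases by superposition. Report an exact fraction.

θ(36/5) = -3219/781250 rad

Load 1 — applied couple M₀=20 kN·m at a=3 m (b=L-a=9):
  θ_1 = M₀a/EI  [x>a] = 20·3/100000 = 3/5000 rad
Load 2 — applied couple M₀=17 kN·m at a=8 m (b=L-a=4):
  θ_2 = M₀x/EI  [x≤a] = 17·(36/5)/100000 = 153/125000 rad
Load 3 — triangular load w₀=-20 kN/m (0→w₀ over full span):
  θ_3 = (w₀Lx²/4-w₀L²x/3-w₀x⁴/(24L))/EI = ((-20)·12·(36/5)²/4-(-20)·12²·(36/5)/3-(-20)·(36/5)⁴/(24·12))/100000 = 15579/390625 rad
Load 4 — uniform load w=17 kN/m over full span:
  θ_4 = -wx(x²-3Lx+3L²)/(6EI) = -17·(36/5)·((36/5)²-3·12·(36/5)+3·12²)/(6·100000) = -17901/390625 rad
Superposition: θ = Σ θ_i = -3219/781250 rad ≈ -0.004120 rad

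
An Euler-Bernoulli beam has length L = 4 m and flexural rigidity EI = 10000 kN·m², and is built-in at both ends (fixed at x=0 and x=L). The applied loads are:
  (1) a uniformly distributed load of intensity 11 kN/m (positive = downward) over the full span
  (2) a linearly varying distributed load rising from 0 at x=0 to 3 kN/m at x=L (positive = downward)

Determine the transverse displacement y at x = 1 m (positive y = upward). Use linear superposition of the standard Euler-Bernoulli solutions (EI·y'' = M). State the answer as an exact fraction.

Load 1 — uniform load w=11 kN/m over full span:
  y_1 = -wx²(L-x)²/(24EI) = -11·1²·(4-1)²/(24·10000) = -33/80000 m
Load 2 — triangular load w₀=3 kN/m (0→w₀ over full span):
  y_2 = -w₀x²(L-x)²(x+2L)/(120LEI) = -3·1²·(4-1)²·(1+2·4)/(120·4·10000) = -81/1600000 m
Superposition: y = Σ y_i = -741/1600000 m ≈ -0.000463 m

y(1) = -741/1600000 m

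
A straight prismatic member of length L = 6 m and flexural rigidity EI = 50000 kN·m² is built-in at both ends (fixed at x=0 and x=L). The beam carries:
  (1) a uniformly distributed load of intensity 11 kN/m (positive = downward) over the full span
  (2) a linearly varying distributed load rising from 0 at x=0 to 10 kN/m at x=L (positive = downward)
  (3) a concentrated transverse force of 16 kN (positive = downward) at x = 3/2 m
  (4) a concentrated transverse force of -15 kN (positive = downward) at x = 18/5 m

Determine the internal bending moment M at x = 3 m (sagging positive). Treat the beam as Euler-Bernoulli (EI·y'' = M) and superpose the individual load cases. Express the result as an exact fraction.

M(3) = 99/5 kN·m

Load 1 — uniform load w=11 kN/m over full span:
  M_1 = wLx/2 - wL²/12 - wx²/2 = 11·6·3/2 - 11·6²/12 - 11·3²/2 = 33/2 kN·m
Load 2 — triangular load w₀=10 kN/m (0→w₀ over full span):
  M_2 = 3w₀Lx/20 - w₀L²/30 - w₀x³/(6L) = 3·10·6·3/20 - 10·6²/30 - 10·3³/(6·6) = 15/2 kN·m
Load 3 — point force P=16 kN at a=3/2 m (b=L-a=9/2):
  M_3 = Pa²(a+3b)(L-x)/L³ - Pa²b/L²  [x>a] = 16·(3/2)²·((3/2)+3·(9/2))·(6-3)/6³ - 16·(3/2)²·(9/2)/6² = 3 kN·m
Load 4 — point force P=-15 kN at a=18/5 m (b=L-a=12/5):
  M_4 = Pb²(3a+b)x/L³ - Pab²/L²  [x≤a] = (-15)·(12/5)²·(3·(18/5)+(12/5))·3/6³ - (-15)·(18/5)·(12/5)²/6² = -36/5 kN·m
Superposition: M = Σ M_i = 99/5 kN·m ≈ 19.800000 kN·m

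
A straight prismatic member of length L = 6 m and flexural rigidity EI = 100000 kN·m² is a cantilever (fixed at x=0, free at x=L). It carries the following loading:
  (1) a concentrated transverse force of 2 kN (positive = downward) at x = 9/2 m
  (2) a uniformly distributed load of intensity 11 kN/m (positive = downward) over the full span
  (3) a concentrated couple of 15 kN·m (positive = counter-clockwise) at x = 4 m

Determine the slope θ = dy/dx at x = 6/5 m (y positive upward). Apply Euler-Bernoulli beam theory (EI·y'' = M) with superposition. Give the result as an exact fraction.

θ(6/5) = -5769/3125000 rad

Load 1 — point force P=2 kN at a=9/2 m (b=L-a=3/2):
  θ_1 = -Px(2a-x)/(2EI)  [x≤a] = -2·(6/5)·(2·(9/2)-(6/5))/(2·100000) = -117/1250000 rad
Load 2 — uniform load w=11 kN/m over full span:
  θ_2 = -wx(x²-3Lx+3L²)/(6EI) = -11·(6/5)·((6/5)²-3·6·(6/5)+3·6²)/(6·100000) = -6039/3125000 rad
Load 3 — applied couple M₀=15 kN·m at a=4 m (b=L-a=2):
  θ_3 = M₀x/EI  [x≤a] = 15·(6/5)/100000 = 9/50000 rad
Superposition: θ = Σ θ_i = -5769/3125000 rad ≈ -0.001846 rad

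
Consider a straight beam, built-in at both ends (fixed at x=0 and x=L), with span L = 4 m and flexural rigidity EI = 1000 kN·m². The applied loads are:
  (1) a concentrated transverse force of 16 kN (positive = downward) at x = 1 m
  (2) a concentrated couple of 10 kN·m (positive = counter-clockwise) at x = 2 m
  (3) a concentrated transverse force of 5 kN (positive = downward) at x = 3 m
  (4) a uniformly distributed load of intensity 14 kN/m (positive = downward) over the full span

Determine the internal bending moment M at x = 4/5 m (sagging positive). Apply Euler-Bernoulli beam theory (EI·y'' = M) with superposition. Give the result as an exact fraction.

M(4/5) = 1489/1200 kN·m

Load 1 — point force P=16 kN at a=1 m (b=L-a=3):
  M_1 = Pb²(3a+b)x/L³ - Pab²/L²  [x≤a] = 16·3²·(3·1+3)·(4/5)/4³ - 16·1·3²/4² = 9/5 kN·m
Load 2 — applied couple M₀=10 kN·m at a=2 m (b=L-a=2):
  M_2 = R_Ax - M_A  [x≤a] with R_A=15/4, M_A=5/2 = (15/4)·(4/5) - (5/2) = 1/2 kN·m
Load 3 — point force P=5 kN at a=3 m (b=L-a=1):
  M_3 = Pb²(3a+b)x/L³ - Pab²/L²  [x≤a] = 5·1²·(3·3+1)·(4/5)/4³ - 5·3·1²/4² = -5/16 kN·m
Load 4 — uniform load w=14 kN/m over full span:
  M_4 = wLx/2 - wL²/12 - wx²/2 = 14·4·(4/5)/2 - 14·4²/12 - 14·(4/5)²/2 = -56/75 kN·m
Superposition: M = Σ M_i = 1489/1200 kN·m ≈ 1.240833 kN·m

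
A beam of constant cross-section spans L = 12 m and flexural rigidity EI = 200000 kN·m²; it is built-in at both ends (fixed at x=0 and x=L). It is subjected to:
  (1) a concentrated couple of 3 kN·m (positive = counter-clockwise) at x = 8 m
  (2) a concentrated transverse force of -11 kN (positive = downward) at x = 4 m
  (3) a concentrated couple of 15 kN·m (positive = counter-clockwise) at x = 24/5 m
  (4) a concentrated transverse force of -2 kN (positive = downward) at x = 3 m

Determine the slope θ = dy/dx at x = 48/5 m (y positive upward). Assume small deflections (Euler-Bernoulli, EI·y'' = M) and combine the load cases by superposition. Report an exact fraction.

θ(48/5) = -8411/75000000 rad

Load 1 — applied couple M₀=3 kN·m at a=8 m (b=L-a=4):
  θ_1 = (R_Ax²/2 - M_Ax - M₀(x-a))/EI  [x>a] with R_A=1/3, M_A=1 = ((1/3)·(48/5)²/2 - 1·(48/5) - 3·((48/5)-8))/200000 = 3/625000 rad
Load 2 — point force P=-11 kN at a=4 m (b=L-a=8):
  θ_2 = Pa²(L-x)(2bL-(3b+a)(L-x))/(2L³EI)  [x>a] = (-11)·4²·(12-(48/5))·(2·8·12-(3·8+4)·(12-(48/5)))/(2·12³·200000) = -143/1875000 rad
Load 3 — applied couple M₀=15 kN·m at a=24/5 m (b=L-a=36/5):
  θ_3 = (R_Ax²/2 - M_Ax - M₀(x-a))/EI  [x>a] with R_A=9/5, M_A=9/5 = ((9/5)·(48/5)²/2 - (9/5)·(48/5) - 15·((48/5)-(24/5)))/200000 = -99/3125000 rad
Load 4 — point force P=-2 kN at a=3 m (b=L-a=9):
  θ_4 = Pa²(L-x)(2bL-(3b+a)(L-x))/(2L³EI)  [x>a] = (-2)·3²·(12-(48/5))·(2·9·12-(3·9+3)·(12-(48/5)))/(2·12³·200000) = -9/1000000 rad
Superposition: θ = Σ θ_i = -8411/75000000 rad ≈ -0.000112 rad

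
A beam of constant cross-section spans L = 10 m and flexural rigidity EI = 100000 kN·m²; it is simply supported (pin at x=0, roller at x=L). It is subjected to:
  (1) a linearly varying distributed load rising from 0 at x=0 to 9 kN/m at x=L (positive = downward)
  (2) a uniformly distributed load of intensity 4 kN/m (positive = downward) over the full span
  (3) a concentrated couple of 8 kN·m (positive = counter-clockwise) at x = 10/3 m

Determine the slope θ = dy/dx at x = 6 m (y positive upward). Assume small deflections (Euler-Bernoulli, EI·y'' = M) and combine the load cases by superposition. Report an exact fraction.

Load 1 — triangular load w₀=9 kN/m (0→w₀ over full span):
  θ_1 = -w₀(7L⁴-30L²x²+15x⁴)/(360LEI) = -9·(7·10⁴-30·10²·6²+15·6⁴)/(360·10·100000) = 29/62500 rad
Load 2 — uniform load w=4 kN/m over full span:
  θ_2 = -w(L³-6Lx²+4x³)/(24EI) = -4·(10³-6·10·6²+4·6³)/(24·100000) = 37/75000 rad
Load 3 — applied couple M₀=8 kN·m at a=10/3 m (b=L-a=20/3):
  θ_3 = (M₀x²/(2L)-M₀(x-a)+C₁)/EI  [x>a] with C₁=M₀(3b²-L²)/(6L)=40/9 = (8·6²/(2·10)-8·(6-(10/3))+(40/9))/100000 = -7/281250 rad
Superposition: θ = Σ θ_i = 1049/1125000 rad ≈ 0.000932 rad

θ(6) = 1049/1125000 rad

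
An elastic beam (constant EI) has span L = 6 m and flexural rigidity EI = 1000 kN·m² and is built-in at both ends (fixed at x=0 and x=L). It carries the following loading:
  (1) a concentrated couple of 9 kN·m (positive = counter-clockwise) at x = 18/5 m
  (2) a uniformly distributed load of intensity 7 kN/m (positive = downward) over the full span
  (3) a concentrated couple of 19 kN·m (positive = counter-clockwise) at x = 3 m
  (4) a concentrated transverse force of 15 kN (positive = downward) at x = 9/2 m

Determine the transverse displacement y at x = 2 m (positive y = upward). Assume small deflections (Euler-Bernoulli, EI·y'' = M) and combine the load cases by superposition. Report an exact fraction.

y(2) = -36031/1200000 m

Load 1 — applied couple M₀=9 kN·m at a=18/5 m (b=L-a=12/5):
  y_1 = (R_Ax³/6 - M_Ax²/2)/EI  [x≤a] with R_A=54/25, M_A=72/25 = ((54/25)·2³/6 - (72/25)·2²/2)/1000 = -9/3125 m
Load 2 — uniform load w=7 kN/m over full span:
  y_2 = -wx²(L-x)²/(24EI) = -7·2²·(6-2)²/(24·1000) = -7/375 m
Load 3 — applied couple M₀=19 kN·m at a=3 m (b=L-a=3):
  y_3 = (R_Ax³/6 - M_Ax²/2)/EI  [x≤a] with R_A=19/4, M_A=19/4 = ((19/4)·2³/6 - (19/4)·2²/2)/1000 = -19/6000 m
Load 4 — point force P=15 kN at a=9/2 m (b=L-a=3/2):
  y_4 = -Pb²x²(3aL-(3a+b)x)/(6L³EI)  [x≤a] = -15·(3/2)²·2²·(3·(9/2)·6-(3·(9/2)+(3/2))·2)/(6·6³·1000) = -17/3200 m
Superposition: y = Σ y_i = -36031/1200000 m ≈ -0.030026 m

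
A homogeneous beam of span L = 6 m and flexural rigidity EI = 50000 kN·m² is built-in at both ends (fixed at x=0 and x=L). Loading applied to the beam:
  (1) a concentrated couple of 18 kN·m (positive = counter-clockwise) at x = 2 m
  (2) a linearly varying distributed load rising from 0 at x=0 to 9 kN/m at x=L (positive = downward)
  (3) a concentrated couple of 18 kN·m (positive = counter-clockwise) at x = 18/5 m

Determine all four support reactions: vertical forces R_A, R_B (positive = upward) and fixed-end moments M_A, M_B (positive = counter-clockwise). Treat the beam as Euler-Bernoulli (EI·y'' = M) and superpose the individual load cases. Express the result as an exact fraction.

R_A = 821/50 kN, M_A = 414/25 kN·m, R_B = 529/50 kN, M_B = -201/25 kN·m

Load 1 — applied couple M₀=18 kN·m at a=2 m (b=L-a=4):
  R_A = 6M₀ab/L³ = 6·18·2·4/6³ = 4 kN
  M_A = M₀b(2a-b)/L² = 18·4·(2·2-4)/6² = 0 kN·m
  R_B = -6M₀ab/L³ = -6·18·2·4/6³ = -4 kN
  M_B = M₀a(2b-a)/L² = 18·2·(2·4-2)/6² = 6 kN·m
Load 2 — triangular load w₀=9 kN/m (0→w₀ over full span):
  R_A = 3w₀L/20 = 3·9·6/20 = 81/10 kN
  M_A = w₀L²/30 = 9·6²/30 = 54/5 kN·m
  R_B = 7w₀L/20 = 7·9·6/20 = 189/10 kN
  M_B = -w₀L²/20 = -9·6²/20 = -81/5 kN·m
Load 3 — applied couple M₀=18 kN·m at a=18/5 m (b=L-a=12/5):
  R_A = 6M₀ab/L³ = 6·18·(18/5)·(12/5)/6³ = 108/25 kN
  M_A = M₀b(2a-b)/L² = 18·(12/5)·(2·(18/5)-(12/5))/6² = 144/25 kN·m
  R_B = -6M₀ab/L³ = -6·18·(18/5)·(12/5)/6³ = -108/25 kN
  M_B = M₀a(2b-a)/L² = 18·(18/5)·(2·(12/5)-(18/5))/6² = 54/25 kN·m
Superposition: R_A = 821/50 kN, M_A = 414/25 kN·m, R_B = 529/50 kN, M_B = -201/25 kN·m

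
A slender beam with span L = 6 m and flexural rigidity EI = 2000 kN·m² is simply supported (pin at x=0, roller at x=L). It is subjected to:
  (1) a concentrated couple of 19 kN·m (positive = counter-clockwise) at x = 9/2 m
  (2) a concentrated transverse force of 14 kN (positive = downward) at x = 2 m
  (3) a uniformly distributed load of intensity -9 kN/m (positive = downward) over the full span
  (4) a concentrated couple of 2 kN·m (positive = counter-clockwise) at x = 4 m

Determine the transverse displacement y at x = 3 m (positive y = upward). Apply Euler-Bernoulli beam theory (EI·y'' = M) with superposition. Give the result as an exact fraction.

Load 1 — applied couple M₀=19 kN·m at a=9/2 m (b=L-a=3/2):
  y_1 = (M₀x³/(6L)+C₁x)/EI  [x≤a] with C₁=M₀(3b²-L²)/(6L)=-247/16 = (19·3³/(6·6)+(-247/16)·3)/2000 = -513/32000 m
Load 2 — point force P=14 kN at a=2 m (b=L-a=4):
  y_2 = -Pa(L-x)(2Lx-a²-x²)/(6LEI)  [x>a] = -14·2·(6-3)·(2·6·3-2²-3²)/(6·6·2000) = -161/6000 m
Load 3 — uniform load w=-9 kN/m over full span:
  y_3 = -wx(L³-2Lx²+x³)/(24EI) = -(-9)·3·(6³-2·6·3²+3³)/(24·2000) = 243/3200 m
Load 4 — applied couple M₀=2 kN·m at a=4 m (b=L-a=2):
  y_4 = (M₀x³/(6L)+C₁x)/EI  [x≤a] with C₁=M₀(3b²-L²)/(6L)=-4/3 = (2·3³/(6·6)+(-4/3)·3)/2000 = -1/800 m
Superposition: y = Σ y_i = 611/19200 m ≈ 0.031823 m

y(3) = 611/19200 m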